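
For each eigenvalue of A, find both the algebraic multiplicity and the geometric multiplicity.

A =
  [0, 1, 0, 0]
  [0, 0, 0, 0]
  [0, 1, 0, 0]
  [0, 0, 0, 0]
λ = 0: alg = 4, geom = 3

Step 1 — factor the characteristic polynomial to read off the algebraic multiplicities:
  χ_A(x) = x^4

Step 2 — compute geometric multiplicities via the rank-nullity identity g(λ) = n − rank(A − λI):
  rank(A − (0)·I) = 1, so dim ker(A − (0)·I) = n − 1 = 3

Summary:
  λ = 0: algebraic multiplicity = 4, geometric multiplicity = 3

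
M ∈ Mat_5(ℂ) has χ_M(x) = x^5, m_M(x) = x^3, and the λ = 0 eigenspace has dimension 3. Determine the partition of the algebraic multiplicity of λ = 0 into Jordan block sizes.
Block sizes for λ = 0: [3, 1, 1]

Step 1 — from the characteristic polynomial, algebraic multiplicity of λ = 0 is 5. From dim ker(M − (0)·I) = 3, there are exactly 3 Jordan blocks for λ = 0.
Step 2 — from the minimal polynomial, the factor (x − 0)^3 tells us the largest block for λ = 0 has size 3.
Step 3 — with total size 5, 3 blocks, and largest block 3, the block sizes (in nonincreasing order) are [3, 1, 1].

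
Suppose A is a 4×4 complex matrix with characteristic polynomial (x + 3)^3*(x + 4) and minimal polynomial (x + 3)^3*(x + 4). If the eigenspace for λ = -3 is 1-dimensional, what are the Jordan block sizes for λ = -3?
Block sizes for λ = -3: [3]

Step 1 — from the characteristic polynomial, algebraic multiplicity of λ = -3 is 3. From dim ker(A − (-3)·I) = 1, there are exactly 1 Jordan blocks for λ = -3.
Step 2 — from the minimal polynomial, the factor (x + 3)^3 tells us the largest block for λ = -3 has size 3.
Step 3 — with total size 3, 1 blocks, and largest block 3, the block sizes (in nonincreasing order) are [3].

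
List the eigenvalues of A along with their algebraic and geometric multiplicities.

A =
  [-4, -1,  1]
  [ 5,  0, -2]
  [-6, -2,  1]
λ = -1: alg = 3, geom = 1

Step 1 — factor the characteristic polynomial to read off the algebraic multiplicities:
  χ_A(x) = (x + 1)^3

Step 2 — compute geometric multiplicities via the rank-nullity identity g(λ) = n − rank(A − λI):
  rank(A − (-1)·I) = 2, so dim ker(A − (-1)·I) = n − 2 = 1

Summary:
  λ = -1: algebraic multiplicity = 3, geometric multiplicity = 1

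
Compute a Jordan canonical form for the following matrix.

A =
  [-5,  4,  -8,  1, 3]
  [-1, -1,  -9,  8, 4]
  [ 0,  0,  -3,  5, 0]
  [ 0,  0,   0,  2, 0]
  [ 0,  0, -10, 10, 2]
J_2(-3) ⊕ J_1(-3) ⊕ J_1(2) ⊕ J_1(2)

The characteristic polynomial is
  det(x·I − A) = x^5 + 5*x^4 - 5*x^3 - 45*x^2 + 108 = (x - 2)^2*(x + 3)^3

Eigenvalues and multiplicities (the geometric multiplicity of λ is n − rank(A − λI), which equals the number of Jordan blocks for λ):
  λ = -3: algebraic multiplicity = 3, geometric multiplicity = 2
  λ = 2: algebraic multiplicity = 2, geometric multiplicity = 2

Determining the block sizes for each eigenvalue:
  λ = -3: 2 blocks summing to 3 forces exactly one block of size 2 and the rest size 1 → block sizes [2, 1]
  λ = 2: gm = am = 2, so every block has size 1 → block sizes [1, 1]

Assembling the blocks gives a Jordan form
J =
  [-3,  1,  0, 0, 0]
  [ 0, -3,  0, 0, 0]
  [ 0,  0, -3, 0, 0]
  [ 0,  0,  0, 2, 0]
  [ 0,  0,  0, 0, 2]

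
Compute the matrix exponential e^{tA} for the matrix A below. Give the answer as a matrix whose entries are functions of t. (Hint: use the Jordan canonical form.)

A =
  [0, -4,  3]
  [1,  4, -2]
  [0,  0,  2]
e^{tA} =
  [-2*t*exp(2*t) + exp(2*t), -4*t*exp(2*t), t^2*exp(2*t) + 3*t*exp(2*t)]
  [t*exp(2*t), 2*t*exp(2*t) + exp(2*t), -t^2*exp(2*t)/2 - 2*t*exp(2*t)]
  [0, 0, exp(2*t)]

Strategy: write A = P · J · P⁻¹ where J is a Jordan canonical form, so e^{tA} = P · e^{tJ} · P⁻¹, and e^{tJ} can be computed block-by-block.

A has Jordan form
J =
  [2, 1, 0]
  [0, 2, 1]
  [0, 0, 2]
(up to reordering of blocks).

Per-block formulas:
  For a 3×3 Jordan block J_3(2): exp(t · J_3(2)) = e^(2t)·(I + t·N + (t^2/2)·N^2), where N is the 3×3 nilpotent shift.

After assembling e^{tJ} and conjugating by P, we get:

e^{tA} =
  [-2*t*exp(2*t) + exp(2*t), -4*t*exp(2*t), t^2*exp(2*t) + 3*t*exp(2*t)]
  [t*exp(2*t), 2*t*exp(2*t) + exp(2*t), -t^2*exp(2*t)/2 - 2*t*exp(2*t)]
  [0, 0, exp(2*t)]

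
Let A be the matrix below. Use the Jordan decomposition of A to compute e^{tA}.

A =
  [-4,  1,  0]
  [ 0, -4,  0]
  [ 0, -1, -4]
e^{tA} =
  [exp(-4*t), t*exp(-4*t), 0]
  [0, exp(-4*t), 0]
  [0, -t*exp(-4*t), exp(-4*t)]

Strategy: write A = P · J · P⁻¹ where J is a Jordan canonical form, so e^{tA} = P · e^{tJ} · P⁻¹, and e^{tJ} can be computed block-by-block.

A has Jordan form
J =
  [-4,  1,  0]
  [ 0, -4,  0]
  [ 0,  0, -4]
(up to reordering of blocks).

Per-block formulas:
  For a 1×1 block at λ = -4: exp(t · [-4]) = [e^(-4t)].
  For a 2×2 Jordan block J_2(-4): exp(t · J_2(-4)) = e^(-4t)·(I + t·N), where N is the 2×2 nilpotent shift.

After assembling e^{tJ} and conjugating by P, we get:

e^{tA} =
  [exp(-4*t), t*exp(-4*t), 0]
  [0, exp(-4*t), 0]
  [0, -t*exp(-4*t), exp(-4*t)]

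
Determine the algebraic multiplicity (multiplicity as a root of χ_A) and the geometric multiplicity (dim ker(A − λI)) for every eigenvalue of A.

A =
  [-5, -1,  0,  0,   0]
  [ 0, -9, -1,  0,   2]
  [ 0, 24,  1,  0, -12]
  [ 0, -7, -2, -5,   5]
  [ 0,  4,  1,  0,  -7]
λ = -5: alg = 5, geom = 2

Step 1 — factor the characteristic polynomial to read off the algebraic multiplicities:
  χ_A(x) = (x + 5)^5

Step 2 — compute geometric multiplicities via the rank-nullity identity g(λ) = n − rank(A − λI):
  rank(A − (-5)·I) = 3, so dim ker(A − (-5)·I) = n − 3 = 2

Summary:
  λ = -5: algebraic multiplicity = 5, geometric multiplicity = 2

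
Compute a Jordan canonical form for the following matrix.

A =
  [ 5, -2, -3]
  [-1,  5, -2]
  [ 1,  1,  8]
J_3(6)

The characteristic polynomial is
  det(x·I − A) = x^3 - 18*x^2 + 108*x - 216 = (x - 6)^3

Eigenvalues and multiplicities (the geometric multiplicity of λ is n − rank(A − λI), which equals the number of Jordan blocks for λ):
  λ = 6: algebraic multiplicity = 3, geometric multiplicity = 1

Determining the block sizes for each eigenvalue:
  λ = 6: one block (gm = 1), so the single block has size am = 3 → block sizes [3]

Assembling the blocks gives a Jordan form
J =
  [6, 1, 0]
  [0, 6, 1]
  [0, 0, 6]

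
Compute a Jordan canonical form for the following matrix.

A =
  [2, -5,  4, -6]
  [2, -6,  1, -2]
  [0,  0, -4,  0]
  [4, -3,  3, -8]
J_3(-4) ⊕ J_1(-4)

The characteristic polynomial is
  det(x·I − A) = x^4 + 16*x^3 + 96*x^2 + 256*x + 256 = (x + 4)^4

Eigenvalues and multiplicities (the geometric multiplicity of λ is n − rank(A − λI), which equals the number of Jordan blocks for λ):
  λ = -4: algebraic multiplicity = 4, geometric multiplicity = 2

Determining the block sizes for each eigenvalue:
  λ = -4: with am = 4 and gm = 2, the partition is not yet determined (e.g. several partitions of 4 into 2 parts exist). Let N = A − (-4)·I. Computing rank(N^1) = 2, rank(N^2) = 1, rank(N^3) = 0; the number of blocks of size ≥ j is rank(N^{j−1}) − rank(N^j), giving [2, 1, 1]. So we have 1 block(s) of size 3, 1 block(s) of size 1 → block sizes [3, 1]

Assembling the blocks gives a Jordan form
J =
  [-4,  1,  0,  0]
  [ 0, -4,  1,  0]
  [ 0,  0, -4,  0]
  [ 0,  0,  0, -4]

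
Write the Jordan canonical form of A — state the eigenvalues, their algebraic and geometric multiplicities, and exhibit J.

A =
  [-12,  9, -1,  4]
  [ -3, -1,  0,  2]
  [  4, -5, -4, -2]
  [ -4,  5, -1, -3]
J_3(-5) ⊕ J_1(-5)

The characteristic polynomial is
  det(x·I − A) = x^4 + 20*x^3 + 150*x^2 + 500*x + 625 = (x + 5)^4

Eigenvalues and multiplicities (the geometric multiplicity of λ is n − rank(A − λI), which equals the number of Jordan blocks for λ):
  λ = -5: algebraic multiplicity = 4, geometric multiplicity = 2

Determining the block sizes for each eigenvalue:
  λ = -5: with am = 4 and gm = 2, the partition is not yet determined (e.g. several partitions of 4 into 2 parts exist). Let N = A − (-5)·I. Computing rank(N^1) = 2, rank(N^2) = 1, rank(N^3) = 0; the number of blocks of size ≥ j is rank(N^{j−1}) − rank(N^j), giving [2, 1, 1]. So we have 1 block(s) of size 3, 1 block(s) of size 1 → block sizes [3, 1]

Assembling the blocks gives a Jordan form
J =
  [-5,  1,  0,  0]
  [ 0, -5,  1,  0]
  [ 0,  0, -5,  0]
  [ 0,  0,  0, -5]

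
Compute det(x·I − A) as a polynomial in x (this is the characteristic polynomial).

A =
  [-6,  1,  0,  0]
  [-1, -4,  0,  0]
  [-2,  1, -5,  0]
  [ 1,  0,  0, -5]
x^4 + 20*x^3 + 150*x^2 + 500*x + 625

Expanding det(x·I − A) (e.g. by cofactor expansion or by noting that A is similar to its Jordan form J, which has the same characteristic polynomial as A) gives
  χ_A(x) = x^4 + 20*x^3 + 150*x^2 + 500*x + 625
which factors as (x + 5)^4. The eigenvalues (with algebraic multiplicities) are λ = -5 with multiplicity 4.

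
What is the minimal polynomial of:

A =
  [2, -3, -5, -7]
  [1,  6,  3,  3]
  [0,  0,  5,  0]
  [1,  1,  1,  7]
x^3 - 15*x^2 + 75*x - 125

The characteristic polynomial is χ_A(x) = (x - 5)^4, so the eigenvalues are known. The minimal polynomial is
  m_A(x) = Π_λ (x − λ)^{k_λ}
where k_λ is the size of the *largest* Jordan block for λ (equivalently, the smallest k with (A − λI)^k v = 0 for every generalised eigenvector v of λ).

  λ = 5: largest Jordan block has size 3, contributing (x − 5)^3

So m_A(x) = (x - 5)^3 = x^3 - 15*x^2 + 75*x - 125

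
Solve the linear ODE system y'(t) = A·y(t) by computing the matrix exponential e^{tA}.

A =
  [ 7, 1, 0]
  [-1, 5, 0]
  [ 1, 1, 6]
e^{tA} =
  [t*exp(6*t) + exp(6*t), t*exp(6*t), 0]
  [-t*exp(6*t), -t*exp(6*t) + exp(6*t), 0]
  [t*exp(6*t), t*exp(6*t), exp(6*t)]

Strategy: write A = P · J · P⁻¹ where J is a Jordan canonical form, so e^{tA} = P · e^{tJ} · P⁻¹, and e^{tJ} can be computed block-by-block.

A has Jordan form
J =
  [6, 1, 0]
  [0, 6, 0]
  [0, 0, 6]
(up to reordering of blocks).

Per-block formulas:
  For a 1×1 block at λ = 6: exp(t · [6]) = [e^(6t)].
  For a 2×2 Jordan block J_2(6): exp(t · J_2(6)) = e^(6t)·(I + t·N), where N is the 2×2 nilpotent shift.

After assembling e^{tJ} and conjugating by P, we get:

e^{tA} =
  [t*exp(6*t) + exp(6*t), t*exp(6*t), 0]
  [-t*exp(6*t), -t*exp(6*t) + exp(6*t), 0]
  [t*exp(6*t), t*exp(6*t), exp(6*t)]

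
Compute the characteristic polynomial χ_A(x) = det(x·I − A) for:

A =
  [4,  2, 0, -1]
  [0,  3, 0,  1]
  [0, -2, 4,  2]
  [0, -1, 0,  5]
x^4 - 16*x^3 + 96*x^2 - 256*x + 256

Expanding det(x·I − A) (e.g. by cofactor expansion or by noting that A is similar to its Jordan form J, which has the same characteristic polynomial as A) gives
  χ_A(x) = x^4 - 16*x^3 + 96*x^2 - 256*x + 256
which factors as (x - 4)^4. The eigenvalues (with algebraic multiplicities) are λ = 4 with multiplicity 4.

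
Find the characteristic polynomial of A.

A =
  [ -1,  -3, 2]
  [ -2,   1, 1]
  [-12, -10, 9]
x^3 - 9*x^2 + 27*x - 27

Expanding det(x·I − A) (e.g. by cofactor expansion or by noting that A is similar to its Jordan form J, which has the same characteristic polynomial as A) gives
  χ_A(x) = x^3 - 9*x^2 + 27*x - 27
which factors as (x - 3)^3. The eigenvalues (with algebraic multiplicities) are λ = 3 with multiplicity 3.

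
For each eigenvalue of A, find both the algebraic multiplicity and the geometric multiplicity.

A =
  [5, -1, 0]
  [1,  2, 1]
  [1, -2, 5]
λ = 4: alg = 3, geom = 1

Step 1 — factor the characteristic polynomial to read off the algebraic multiplicities:
  χ_A(x) = (x - 4)^3

Step 2 — compute geometric multiplicities via the rank-nullity identity g(λ) = n − rank(A − λI):
  rank(A − (4)·I) = 2, so dim ker(A − (4)·I) = n − 2 = 1

Summary:
  λ = 4: algebraic multiplicity = 3, geometric multiplicity = 1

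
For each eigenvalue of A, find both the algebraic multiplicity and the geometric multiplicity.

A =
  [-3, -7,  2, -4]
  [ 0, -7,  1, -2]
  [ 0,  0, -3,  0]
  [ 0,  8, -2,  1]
λ = -3: alg = 4, geom = 2

Step 1 — factor the characteristic polynomial to read off the algebraic multiplicities:
  χ_A(x) = (x + 3)^4

Step 2 — compute geometric multiplicities via the rank-nullity identity g(λ) = n − rank(A − λI):
  rank(A − (-3)·I) = 2, so dim ker(A − (-3)·I) = n − 2 = 2

Summary:
  λ = -3: algebraic multiplicity = 4, geometric multiplicity = 2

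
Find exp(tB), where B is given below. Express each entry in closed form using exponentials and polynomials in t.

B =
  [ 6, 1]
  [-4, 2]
e^{tB} =
  [2*t*exp(4*t) + exp(4*t), t*exp(4*t)]
  [-4*t*exp(4*t), -2*t*exp(4*t) + exp(4*t)]

Strategy: write B = P · J · P⁻¹ where J is a Jordan canonical form, so e^{tB} = P · e^{tJ} · P⁻¹, and e^{tJ} can be computed block-by-block.

B has Jordan form
J =
  [4, 1]
  [0, 4]
(up to reordering of blocks).

Per-block formulas:
  For a 2×2 Jordan block J_2(4): exp(t · J_2(4)) = e^(4t)·(I + t·N), where N is the 2×2 nilpotent shift.

After assembling e^{tJ} and conjugating by P, we get:

e^{tB} =
  [2*t*exp(4*t) + exp(4*t), t*exp(4*t)]
  [-4*t*exp(4*t), -2*t*exp(4*t) + exp(4*t)]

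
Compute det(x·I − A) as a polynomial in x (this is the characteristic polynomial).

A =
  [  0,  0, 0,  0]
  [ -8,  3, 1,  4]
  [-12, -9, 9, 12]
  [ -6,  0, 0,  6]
x^4 - 18*x^3 + 108*x^2 - 216*x

Expanding det(x·I − A) (e.g. by cofactor expansion or by noting that A is similar to its Jordan form J, which has the same characteristic polynomial as A) gives
  χ_A(x) = x^4 - 18*x^3 + 108*x^2 - 216*x
which factors as x*(x - 6)^3. The eigenvalues (with algebraic multiplicities) are λ = 0 with multiplicity 1, λ = 6 with multiplicity 3.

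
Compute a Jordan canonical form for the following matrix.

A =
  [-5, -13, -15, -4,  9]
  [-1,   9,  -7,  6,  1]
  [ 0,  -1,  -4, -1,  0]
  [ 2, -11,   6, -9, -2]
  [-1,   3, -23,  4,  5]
J_3(-4) ⊕ J_1(4) ⊕ J_1(4)

The characteristic polynomial is
  det(x·I − A) = x^5 + 4*x^4 - 32*x^3 - 128*x^2 + 256*x + 1024 = (x - 4)^2*(x + 4)^3

Eigenvalues and multiplicities (the geometric multiplicity of λ is n − rank(A − λI), which equals the number of Jordan blocks for λ):
  λ = -4: algebraic multiplicity = 3, geometric multiplicity = 1
  λ = 4: algebraic multiplicity = 2, geometric multiplicity = 2

Determining the block sizes for each eigenvalue:
  λ = -4: one block (gm = 1), so the single block has size am = 3 → block sizes [3]
  λ = 4: gm = am = 2, so every block has size 1 → block sizes [1, 1]

Assembling the blocks gives a Jordan form
J =
  [-4,  1,  0, 0, 0]
  [ 0, -4,  1, 0, 0]
  [ 0,  0, -4, 0, 0]
  [ 0,  0,  0, 4, 0]
  [ 0,  0,  0, 0, 4]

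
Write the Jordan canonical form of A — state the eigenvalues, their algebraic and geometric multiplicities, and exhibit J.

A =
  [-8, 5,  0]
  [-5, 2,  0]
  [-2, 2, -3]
J_2(-3) ⊕ J_1(-3)

The characteristic polynomial is
  det(x·I − A) = x^3 + 9*x^2 + 27*x + 27 = (x + 3)^3

Eigenvalues and multiplicities (the geometric multiplicity of λ is n − rank(A − λI), which equals the number of Jordan blocks for λ):
  λ = -3: algebraic multiplicity = 3, geometric multiplicity = 2

Determining the block sizes for each eigenvalue:
  λ = -3: 2 blocks summing to 3 forces exactly one block of size 2 and the rest size 1 → block sizes [2, 1]

Assembling the blocks gives a Jordan form
J =
  [-3,  1,  0]
  [ 0, -3,  0]
  [ 0,  0, -3]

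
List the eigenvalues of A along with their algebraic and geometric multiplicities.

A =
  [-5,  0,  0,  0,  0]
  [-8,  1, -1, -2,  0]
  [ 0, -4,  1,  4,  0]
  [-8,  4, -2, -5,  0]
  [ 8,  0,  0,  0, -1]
λ = -5: alg = 1, geom = 1; λ = -1: alg = 4, geom = 3

Step 1 — factor the characteristic polynomial to read off the algebraic multiplicities:
  χ_A(x) = (x + 1)^4*(x + 5)

Step 2 — compute geometric multiplicities via the rank-nullity identity g(λ) = n − rank(A − λI):
  rank(A − (-5)·I) = 4, so dim ker(A − (-5)·I) = n − 4 = 1
  rank(A − (-1)·I) = 2, so dim ker(A − (-1)·I) = n − 2 = 3

Summary:
  λ = -5: algebraic multiplicity = 1, geometric multiplicity = 1
  λ = -1: algebraic multiplicity = 4, geometric multiplicity = 3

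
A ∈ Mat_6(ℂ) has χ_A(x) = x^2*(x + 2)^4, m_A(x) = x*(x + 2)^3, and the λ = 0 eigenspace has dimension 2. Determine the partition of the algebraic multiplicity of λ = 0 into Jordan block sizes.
Block sizes for λ = 0: [1, 1]

Step 1 — from the characteristic polynomial, algebraic multiplicity of λ = 0 is 2. From dim ker(A − (0)·I) = 2, there are exactly 2 Jordan blocks for λ = 0.
Step 2 — from the minimal polynomial, the factor (x − 0) tells us the largest block for λ = 0 has size 1.
Step 3 — with total size 2, 2 blocks, and largest block 1, the block sizes (in nonincreasing order) are [1, 1].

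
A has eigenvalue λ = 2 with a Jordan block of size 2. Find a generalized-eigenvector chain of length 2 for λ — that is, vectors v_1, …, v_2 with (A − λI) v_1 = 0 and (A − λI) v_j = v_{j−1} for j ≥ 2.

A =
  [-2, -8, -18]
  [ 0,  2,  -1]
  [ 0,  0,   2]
A Jordan chain for λ = 2 of length 2:
v_1 = (-2, 1, 0)ᵀ
v_2 = (5, 0, -1)ᵀ

Let N = A − (2)·I. We want v_2 with N^2 v_2 = 0 but N^1 v_2 ≠ 0; then v_{j-1} := N · v_j for j = 2, …, 2.

Pick v_2 = (5, 0, -1)ᵀ.
Then v_1 = N · v_2 = (-2, 1, 0)ᵀ.

Sanity check: (A − (2)·I) v_1 = (0, 0, 0)ᵀ = 0. ✓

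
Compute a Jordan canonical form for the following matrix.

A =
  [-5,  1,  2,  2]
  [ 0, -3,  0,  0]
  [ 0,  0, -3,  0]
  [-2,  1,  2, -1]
J_2(-3) ⊕ J_1(-3) ⊕ J_1(-3)

The characteristic polynomial is
  det(x·I − A) = x^4 + 12*x^3 + 54*x^2 + 108*x + 81 = (x + 3)^4

Eigenvalues and multiplicities (the geometric multiplicity of λ is n − rank(A − λI), which equals the number of Jordan blocks for λ):
  λ = -3: algebraic multiplicity = 4, geometric multiplicity = 3

Determining the block sizes for each eigenvalue:
  λ = -3: 3 blocks summing to 4 forces exactly one block of size 2 and the rest size 1 → block sizes [2, 1, 1]

Assembling the blocks gives a Jordan form
J =
  [-3,  1,  0,  0]
  [ 0, -3,  0,  0]
  [ 0,  0, -3,  0]
  [ 0,  0,  0, -3]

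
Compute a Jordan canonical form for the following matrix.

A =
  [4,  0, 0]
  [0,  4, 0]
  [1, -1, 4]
J_2(4) ⊕ J_1(4)

The characteristic polynomial is
  det(x·I − A) = x^3 - 12*x^2 + 48*x - 64 = (x - 4)^3

Eigenvalues and multiplicities (the geometric multiplicity of λ is n − rank(A − λI), which equals the number of Jordan blocks for λ):
  λ = 4: algebraic multiplicity = 3, geometric multiplicity = 2

Determining the block sizes for each eigenvalue:
  λ = 4: 2 blocks summing to 3 forces exactly one block of size 2 and the rest size 1 → block sizes [2, 1]

Assembling the blocks gives a Jordan form
J =
  [4, 1, 0]
  [0, 4, 0]
  [0, 0, 4]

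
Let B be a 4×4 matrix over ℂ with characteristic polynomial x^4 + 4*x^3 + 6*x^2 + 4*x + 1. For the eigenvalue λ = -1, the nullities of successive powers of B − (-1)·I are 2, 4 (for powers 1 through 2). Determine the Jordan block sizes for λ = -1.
Block sizes for λ = -1: [2, 2]

From the dimensions of kernels of powers, the number of Jordan blocks of size at least j is d_j − d_{j−1} where d_j = dim ker(N^j) (with d_0 = 0). Computing the differences gives [2, 2].
The number of blocks of size exactly k is (#blocks of size ≥ k) − (#blocks of size ≥ k + 1), so the partition is: 2 block(s) of size 2.
In nonincreasing order the block sizes are [2, 2].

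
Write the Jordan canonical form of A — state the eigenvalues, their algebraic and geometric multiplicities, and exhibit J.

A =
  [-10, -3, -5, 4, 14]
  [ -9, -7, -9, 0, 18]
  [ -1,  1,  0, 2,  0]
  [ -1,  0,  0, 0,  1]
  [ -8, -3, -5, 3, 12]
J_3(-1) ⊕ J_2(-1)

The characteristic polynomial is
  det(x·I − A) = x^5 + 5*x^4 + 10*x^3 + 10*x^2 + 5*x + 1 = (x + 1)^5

Eigenvalues and multiplicities (the geometric multiplicity of λ is n − rank(A − λI), which equals the number of Jordan blocks for λ):
  λ = -1: algebraic multiplicity = 5, geometric multiplicity = 2

Determining the block sizes for each eigenvalue:
  λ = -1: with am = 5 and gm = 2, the partition is not yet determined (e.g. several partitions of 5 into 2 parts exist). Let N = A − (-1)·I. Computing rank(N^1) = 3, rank(N^2) = 1, rank(N^3) = 0; the number of blocks of size ≥ j is rank(N^{j−1}) − rank(N^j), giving [2, 2, 1]. So we have 1 block(s) of size 3, 1 block(s) of size 2 → block sizes [3, 2]

Assembling the blocks gives a Jordan form
J =
  [-1,  1,  0,  0,  0]
  [ 0, -1,  1,  0,  0]
  [ 0,  0, -1,  0,  0]
  [ 0,  0,  0, -1,  1]
  [ 0,  0,  0,  0, -1]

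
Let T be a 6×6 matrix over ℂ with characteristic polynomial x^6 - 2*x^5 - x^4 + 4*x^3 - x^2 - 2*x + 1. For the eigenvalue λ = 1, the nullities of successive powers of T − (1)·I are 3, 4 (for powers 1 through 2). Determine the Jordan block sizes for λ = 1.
Block sizes for λ = 1: [2, 1, 1]

From the dimensions of kernels of powers, the number of Jordan blocks of size at least j is d_j − d_{j−1} where d_j = dim ker(N^j) (with d_0 = 0). Computing the differences gives [3, 1].
The number of blocks of size exactly k is (#blocks of size ≥ k) − (#blocks of size ≥ k + 1), so the partition is: 2 block(s) of size 1, 1 block(s) of size 2.
In nonincreasing order the block sizes are [2, 1, 1].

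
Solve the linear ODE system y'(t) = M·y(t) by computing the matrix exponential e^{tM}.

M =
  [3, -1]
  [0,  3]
e^{tM} =
  [exp(3*t), -t*exp(3*t)]
  [0, exp(3*t)]

Strategy: write M = P · J · P⁻¹ where J is a Jordan canonical form, so e^{tM} = P · e^{tJ} · P⁻¹, and e^{tJ} can be computed block-by-block.

M has Jordan form
J =
  [3, 1]
  [0, 3]
(up to reordering of blocks).

Per-block formulas:
  For a 2×2 Jordan block J_2(3): exp(t · J_2(3)) = e^(3t)·(I + t·N), where N is the 2×2 nilpotent shift.

After assembling e^{tJ} and conjugating by P, we get:

e^{tM} =
  [exp(3*t), -t*exp(3*t)]
  [0, exp(3*t)]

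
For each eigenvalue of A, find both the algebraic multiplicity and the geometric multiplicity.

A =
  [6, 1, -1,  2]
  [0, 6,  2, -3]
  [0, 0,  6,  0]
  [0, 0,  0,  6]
λ = 6: alg = 4, geom = 2

Step 1 — factor the characteristic polynomial to read off the algebraic multiplicities:
  χ_A(x) = (x - 6)^4

Step 2 — compute geometric multiplicities via the rank-nullity identity g(λ) = n − rank(A − λI):
  rank(A − (6)·I) = 2, so dim ker(A − (6)·I) = n − 2 = 2

Summary:
  λ = 6: algebraic multiplicity = 4, geometric multiplicity = 2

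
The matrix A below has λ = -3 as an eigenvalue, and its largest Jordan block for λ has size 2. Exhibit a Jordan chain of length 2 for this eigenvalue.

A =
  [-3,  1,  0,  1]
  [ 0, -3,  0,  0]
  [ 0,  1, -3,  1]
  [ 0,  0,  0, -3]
A Jordan chain for λ = -3 of length 2:
v_1 = (1, 0, 1, 0)ᵀ
v_2 = (0, 1, 0, 0)ᵀ

Let N = A − (-3)·I. We want v_2 with N^2 v_2 = 0 but N^1 v_2 ≠ 0; then v_{j-1} := N · v_j for j = 2, …, 2.

Pick v_2 = (0, 1, 0, 0)ᵀ.
Then v_1 = N · v_2 = (1, 0, 1, 0)ᵀ.

Sanity check: (A − (-3)·I) v_1 = (0, 0, 0, 0)ᵀ = 0. ✓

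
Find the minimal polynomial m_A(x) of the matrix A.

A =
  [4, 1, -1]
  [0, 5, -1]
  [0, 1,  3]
x^2 - 8*x + 16

The characteristic polynomial is χ_A(x) = (x - 4)^3, so the eigenvalues are known. The minimal polynomial is
  m_A(x) = Π_λ (x − λ)^{k_λ}
where k_λ is the size of the *largest* Jordan block for λ (equivalently, the smallest k with (A − λI)^k v = 0 for every generalised eigenvector v of λ).

  λ = 4: largest Jordan block has size 2, contributing (x − 4)^2

So m_A(x) = (x - 4)^2 = x^2 - 8*x + 16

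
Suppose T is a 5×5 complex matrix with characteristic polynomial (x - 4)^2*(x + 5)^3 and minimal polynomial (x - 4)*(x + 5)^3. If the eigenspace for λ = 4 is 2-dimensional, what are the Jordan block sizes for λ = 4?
Block sizes for λ = 4: [1, 1]

Step 1 — from the characteristic polynomial, algebraic multiplicity of λ = 4 is 2. From dim ker(T − (4)·I) = 2, there are exactly 2 Jordan blocks for λ = 4.
Step 2 — from the minimal polynomial, the factor (x − 4) tells us the largest block for λ = 4 has size 1.
Step 3 — with total size 2, 2 blocks, and largest block 1, the block sizes (in nonincreasing order) are [1, 1].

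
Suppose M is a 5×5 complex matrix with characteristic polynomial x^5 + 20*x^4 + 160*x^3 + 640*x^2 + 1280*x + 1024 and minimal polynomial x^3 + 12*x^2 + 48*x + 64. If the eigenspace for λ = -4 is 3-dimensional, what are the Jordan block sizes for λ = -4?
Block sizes for λ = -4: [3, 1, 1]

Step 1 — from the characteristic polynomial, algebraic multiplicity of λ = -4 is 5. From dim ker(M − (-4)·I) = 3, there are exactly 3 Jordan blocks for λ = -4.
Step 2 — from the minimal polynomial, the factor (x + 4)^3 tells us the largest block for λ = -4 has size 3.
Step 3 — with total size 5, 3 blocks, and largest block 3, the block sizes (in nonincreasing order) are [3, 1, 1].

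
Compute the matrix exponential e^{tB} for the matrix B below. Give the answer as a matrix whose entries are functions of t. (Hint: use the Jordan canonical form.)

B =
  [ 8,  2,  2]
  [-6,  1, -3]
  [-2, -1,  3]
e^{tB} =
  [4*t*exp(4*t) + exp(4*t), 2*t*exp(4*t), 2*t*exp(4*t)]
  [-6*t*exp(4*t), -3*t*exp(4*t) + exp(4*t), -3*t*exp(4*t)]
  [-2*t*exp(4*t), -t*exp(4*t), -t*exp(4*t) + exp(4*t)]

Strategy: write B = P · J · P⁻¹ where J is a Jordan canonical form, so e^{tB} = P · e^{tJ} · P⁻¹, and e^{tJ} can be computed block-by-block.

B has Jordan form
J =
  [4, 1, 0]
  [0, 4, 0]
  [0, 0, 4]
(up to reordering of blocks).

Per-block formulas:
  For a 1×1 block at λ = 4: exp(t · [4]) = [e^(4t)].
  For a 2×2 Jordan block J_2(4): exp(t · J_2(4)) = e^(4t)·(I + t·N), where N is the 2×2 nilpotent shift.

After assembling e^{tJ} and conjugating by P, we get:

e^{tB} =
  [4*t*exp(4*t) + exp(4*t), 2*t*exp(4*t), 2*t*exp(4*t)]
  [-6*t*exp(4*t), -3*t*exp(4*t) + exp(4*t), -3*t*exp(4*t)]
  [-2*t*exp(4*t), -t*exp(4*t), -t*exp(4*t) + exp(4*t)]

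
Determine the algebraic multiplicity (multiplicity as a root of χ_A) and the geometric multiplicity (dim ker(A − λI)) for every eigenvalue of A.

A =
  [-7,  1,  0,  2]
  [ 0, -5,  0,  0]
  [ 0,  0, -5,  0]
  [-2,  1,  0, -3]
λ = -5: alg = 4, geom = 3

Step 1 — factor the characteristic polynomial to read off the algebraic multiplicities:
  χ_A(x) = (x + 5)^4

Step 2 — compute geometric multiplicities via the rank-nullity identity g(λ) = n − rank(A − λI):
  rank(A − (-5)·I) = 1, so dim ker(A − (-5)·I) = n − 1 = 3

Summary:
  λ = -5: algebraic multiplicity = 4, geometric multiplicity = 3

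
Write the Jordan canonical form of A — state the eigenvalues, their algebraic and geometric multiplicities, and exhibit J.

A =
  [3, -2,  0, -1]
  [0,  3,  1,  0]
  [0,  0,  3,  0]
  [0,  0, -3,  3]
J_3(3) ⊕ J_1(3)

The characteristic polynomial is
  det(x·I − A) = x^4 - 12*x^3 + 54*x^2 - 108*x + 81 = (x - 3)^4

Eigenvalues and multiplicities (the geometric multiplicity of λ is n − rank(A − λI), which equals the number of Jordan blocks for λ):
  λ = 3: algebraic multiplicity = 4, geometric multiplicity = 2

Determining the block sizes for each eigenvalue:
  λ = 3: with am = 4 and gm = 2, the partition is not yet determined (e.g. several partitions of 4 into 2 parts exist). Let N = A − (3)·I. Computing rank(N^1) = 2, rank(N^2) = 1, rank(N^3) = 0; the number of blocks of size ≥ j is rank(N^{j−1}) − rank(N^j), giving [2, 1, 1]. So we have 1 block(s) of size 3, 1 block(s) of size 1 → block sizes [3, 1]

Assembling the blocks gives a Jordan form
J =
  [3, 1, 0, 0]
  [0, 3, 1, 0]
  [0, 0, 3, 0]
  [0, 0, 0, 3]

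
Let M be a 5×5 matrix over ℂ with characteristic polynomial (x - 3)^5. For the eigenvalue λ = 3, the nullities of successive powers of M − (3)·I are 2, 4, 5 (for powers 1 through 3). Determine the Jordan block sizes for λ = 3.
Block sizes for λ = 3: [3, 2]

From the dimensions of kernels of powers, the number of Jordan blocks of size at least j is d_j − d_{j−1} where d_j = dim ker(N^j) (with d_0 = 0). Computing the differences gives [2, 2, 1].
The number of blocks of size exactly k is (#blocks of size ≥ k) − (#blocks of size ≥ k + 1), so the partition is: 1 block(s) of size 2, 1 block(s) of size 3.
In nonincreasing order the block sizes are [3, 2].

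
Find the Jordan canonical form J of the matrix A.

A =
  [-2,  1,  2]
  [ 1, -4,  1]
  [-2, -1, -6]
J_3(-4)

The characteristic polynomial is
  det(x·I − A) = x^3 + 12*x^2 + 48*x + 64 = (x + 4)^3

Eigenvalues and multiplicities (the geometric multiplicity of λ is n − rank(A − λI), which equals the number of Jordan blocks for λ):
  λ = -4: algebraic multiplicity = 3, geometric multiplicity = 1

Determining the block sizes for each eigenvalue:
  λ = -4: one block (gm = 1), so the single block has size am = 3 → block sizes [3]

Assembling the blocks gives a Jordan form
J =
  [-4,  1,  0]
  [ 0, -4,  1]
  [ 0,  0, -4]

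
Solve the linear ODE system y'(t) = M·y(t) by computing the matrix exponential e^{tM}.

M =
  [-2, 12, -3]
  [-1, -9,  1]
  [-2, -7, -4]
e^{tM} =
  [3*t^2*exp(-5*t)/2 + 3*t*exp(-5*t) + exp(-5*t), 9*t^2*exp(-5*t)/2 + 12*t*exp(-5*t), -3*t*exp(-5*t)]
  [-t^2*exp(-5*t)/2 - t*exp(-5*t), -3*t^2*exp(-5*t)/2 - 4*t*exp(-5*t) + exp(-5*t), t*exp(-5*t)]
  [-t^2*exp(-5*t)/2 - 2*t*exp(-5*t), -3*t^2*exp(-5*t)/2 - 7*t*exp(-5*t), t*exp(-5*t) + exp(-5*t)]

Strategy: write M = P · J · P⁻¹ where J is a Jordan canonical form, so e^{tM} = P · e^{tJ} · P⁻¹, and e^{tJ} can be computed block-by-block.

M has Jordan form
J =
  [-5,  1,  0]
  [ 0, -5,  1]
  [ 0,  0, -5]
(up to reordering of blocks).

Per-block formulas:
  For a 3×3 Jordan block J_3(-5): exp(t · J_3(-5)) = e^(-5t)·(I + t·N + (t^2/2)·N^2), where N is the 3×3 nilpotent shift.

After assembling e^{tJ} and conjugating by P, we get:

e^{tM} =
  [3*t^2*exp(-5*t)/2 + 3*t*exp(-5*t) + exp(-5*t), 9*t^2*exp(-5*t)/2 + 12*t*exp(-5*t), -3*t*exp(-5*t)]
  [-t^2*exp(-5*t)/2 - t*exp(-5*t), -3*t^2*exp(-5*t)/2 - 4*t*exp(-5*t) + exp(-5*t), t*exp(-5*t)]
  [-t^2*exp(-5*t)/2 - 2*t*exp(-5*t), -3*t^2*exp(-5*t)/2 - 7*t*exp(-5*t), t*exp(-5*t) + exp(-5*t)]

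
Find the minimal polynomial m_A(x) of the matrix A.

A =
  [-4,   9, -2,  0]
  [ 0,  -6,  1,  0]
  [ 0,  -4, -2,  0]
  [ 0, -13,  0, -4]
x^3 + 12*x^2 + 48*x + 64

The characteristic polynomial is χ_A(x) = (x + 4)^4, so the eigenvalues are known. The minimal polynomial is
  m_A(x) = Π_λ (x − λ)^{k_λ}
where k_λ is the size of the *largest* Jordan block for λ (equivalently, the smallest k with (A − λI)^k v = 0 for every generalised eigenvector v of λ).

  λ = -4: largest Jordan block has size 3, contributing (x + 4)^3

So m_A(x) = (x + 4)^3 = x^3 + 12*x^2 + 48*x + 64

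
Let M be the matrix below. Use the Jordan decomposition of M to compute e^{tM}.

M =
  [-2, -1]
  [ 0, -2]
e^{tM} =
  [exp(-2*t), -t*exp(-2*t)]
  [0, exp(-2*t)]

Strategy: write M = P · J · P⁻¹ where J is a Jordan canonical form, so e^{tM} = P · e^{tJ} · P⁻¹, and e^{tJ} can be computed block-by-block.

M has Jordan form
J =
  [-2,  1]
  [ 0, -2]
(up to reordering of blocks).

Per-block formulas:
  For a 2×2 Jordan block J_2(-2): exp(t · J_2(-2)) = e^(-2t)·(I + t·N), where N is the 2×2 nilpotent shift.

After assembling e^{tJ} and conjugating by P, we get:

e^{tM} =
  [exp(-2*t), -t*exp(-2*t)]
  [0, exp(-2*t)]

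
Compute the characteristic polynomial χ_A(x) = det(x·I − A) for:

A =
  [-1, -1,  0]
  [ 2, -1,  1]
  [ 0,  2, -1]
x^3 + 3*x^2 + 3*x + 1

Expanding det(x·I − A) (e.g. by cofactor expansion or by noting that A is similar to its Jordan form J, which has the same characteristic polynomial as A) gives
  χ_A(x) = x^3 + 3*x^2 + 3*x + 1
which factors as (x + 1)^3. The eigenvalues (with algebraic multiplicities) are λ = -1 with multiplicity 3.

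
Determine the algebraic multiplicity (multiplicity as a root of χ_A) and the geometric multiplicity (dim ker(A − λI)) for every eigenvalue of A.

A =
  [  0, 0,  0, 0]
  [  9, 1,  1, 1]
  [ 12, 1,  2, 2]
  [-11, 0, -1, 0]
λ = 0: alg = 1, geom = 1; λ = 1: alg = 3, geom = 1

Step 1 — factor the characteristic polynomial to read off the algebraic multiplicities:
  χ_A(x) = x*(x - 1)^3

Step 2 — compute geometric multiplicities via the rank-nullity identity g(λ) = n − rank(A − λI):
  rank(A − (0)·I) = 3, so dim ker(A − (0)·I) = n − 3 = 1
  rank(A − (1)·I) = 3, so dim ker(A − (1)·I) = n − 3 = 1

Summary:
  λ = 0: algebraic multiplicity = 1, geometric multiplicity = 1
  λ = 1: algebraic multiplicity = 3, geometric multiplicity = 1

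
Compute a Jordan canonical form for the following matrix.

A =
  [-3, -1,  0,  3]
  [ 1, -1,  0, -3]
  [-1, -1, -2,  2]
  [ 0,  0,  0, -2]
J_2(-2) ⊕ J_2(-2)

The characteristic polynomial is
  det(x·I − A) = x^4 + 8*x^3 + 24*x^2 + 32*x + 16 = (x + 2)^4

Eigenvalues and multiplicities (the geometric multiplicity of λ is n − rank(A − λI), which equals the number of Jordan blocks for λ):
  λ = -2: algebraic multiplicity = 4, geometric multiplicity = 2

Determining the block sizes for each eigenvalue:
  λ = -2: with am = 4 and gm = 2, the partition is not yet determined (e.g. several partitions of 4 into 2 parts exist). Let N = A − (-2)·I. Computing rank(N^1) = 2, rank(N^2) = 0; the number of blocks of size ≥ j is rank(N^{j−1}) − rank(N^j), giving [2, 2]. So we have 2 block(s) of size 2 → block sizes [2, 2]

Assembling the blocks gives a Jordan form
J =
  [-2,  1,  0,  0]
  [ 0, -2,  0,  0]
  [ 0,  0, -2,  1]
  [ 0,  0,  0, -2]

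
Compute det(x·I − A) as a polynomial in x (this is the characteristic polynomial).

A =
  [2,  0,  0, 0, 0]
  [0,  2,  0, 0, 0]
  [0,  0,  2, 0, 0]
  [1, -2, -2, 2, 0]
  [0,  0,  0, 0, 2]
x^5 - 10*x^4 + 40*x^3 - 80*x^2 + 80*x - 32

Expanding det(x·I − A) (e.g. by cofactor expansion or by noting that A is similar to its Jordan form J, which has the same characteristic polynomial as A) gives
  χ_A(x) = x^5 - 10*x^4 + 40*x^3 - 80*x^2 + 80*x - 32
which factors as (x - 2)^5. The eigenvalues (with algebraic multiplicities) are λ = 2 with multiplicity 5.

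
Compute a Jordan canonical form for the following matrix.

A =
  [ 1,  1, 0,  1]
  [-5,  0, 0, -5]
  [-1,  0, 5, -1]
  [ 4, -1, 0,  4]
J_2(0) ⊕ J_2(5)

The characteristic polynomial is
  det(x·I − A) = x^4 - 10*x^3 + 25*x^2 = x^2*(x - 5)^2

Eigenvalues and multiplicities (the geometric multiplicity of λ is n − rank(A − λI), which equals the number of Jordan blocks for λ):
  λ = 0: algebraic multiplicity = 2, geometric multiplicity = 1
  λ = 5: algebraic multiplicity = 2, geometric multiplicity = 1

Determining the block sizes for each eigenvalue:
  λ = 0: one block (gm = 1), so the single block has size am = 2 → block sizes [2]
  λ = 5: one block (gm = 1), so the single block has size am = 2 → block sizes [2]

Assembling the blocks gives a Jordan form
J =
  [0, 1, 0, 0]
  [0, 0, 0, 0]
  [0, 0, 5, 1]
  [0, 0, 0, 5]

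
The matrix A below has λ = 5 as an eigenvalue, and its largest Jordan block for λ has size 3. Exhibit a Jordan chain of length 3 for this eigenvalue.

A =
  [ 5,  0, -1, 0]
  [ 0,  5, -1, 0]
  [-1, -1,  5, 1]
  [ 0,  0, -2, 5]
A Jordan chain for λ = 5 of length 3:
v_1 = (1, 1, 0, 2)ᵀ
v_2 = (0, 0, -1, 0)ᵀ
v_3 = (1, 0, 0, 0)ᵀ

Let N = A − (5)·I. We want v_3 with N^3 v_3 = 0 but N^2 v_3 ≠ 0; then v_{j-1} := N · v_j for j = 3, …, 2.

Pick v_3 = (1, 0, 0, 0)ᵀ.
Then v_2 = N · v_3 = (0, 0, -1, 0)ᵀ.
Then v_1 = N · v_2 = (1, 1, 0, 2)ᵀ.

Sanity check: (A − (5)·I) v_1 = (0, 0, 0, 0)ᵀ = 0. ✓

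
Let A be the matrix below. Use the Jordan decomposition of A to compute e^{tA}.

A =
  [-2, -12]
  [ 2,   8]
e^{tA} =
  [-2*exp(4*t) + 3*exp(2*t), -6*exp(4*t) + 6*exp(2*t)]
  [exp(4*t) - exp(2*t), 3*exp(4*t) - 2*exp(2*t)]

Strategy: write A = P · J · P⁻¹ where J is a Jordan canonical form, so e^{tA} = P · e^{tJ} · P⁻¹, and e^{tJ} can be computed block-by-block.

A has Jordan form
J =
  [2, 0]
  [0, 4]
(up to reordering of blocks).

Per-block formulas:
  For a 1×1 block at λ = 4: exp(t · [4]) = [e^(4t)].
  For a 1×1 block at λ = 2: exp(t · [2]) = [e^(2t)].

After assembling e^{tJ} and conjugating by P, we get:

e^{tA} =
  [-2*exp(4*t) + 3*exp(2*t), -6*exp(4*t) + 6*exp(2*t)]
  [exp(4*t) - exp(2*t), 3*exp(4*t) - 2*exp(2*t)]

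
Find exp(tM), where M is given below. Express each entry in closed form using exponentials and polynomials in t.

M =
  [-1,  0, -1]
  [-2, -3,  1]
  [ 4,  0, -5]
e^{tM} =
  [2*t*exp(-3*t) + exp(-3*t), 0, -t*exp(-3*t)]
  [-2*t*exp(-3*t), exp(-3*t), t*exp(-3*t)]
  [4*t*exp(-3*t), 0, -2*t*exp(-3*t) + exp(-3*t)]

Strategy: write M = P · J · P⁻¹ where J is a Jordan canonical form, so e^{tM} = P · e^{tJ} · P⁻¹, and e^{tJ} can be computed block-by-block.

M has Jordan form
J =
  [-3,  1,  0]
  [ 0, -3,  0]
  [ 0,  0, -3]
(up to reordering of blocks).

Per-block formulas:
  For a 1×1 block at λ = -3: exp(t · [-3]) = [e^(-3t)].
  For a 2×2 Jordan block J_2(-3): exp(t · J_2(-3)) = e^(-3t)·(I + t·N), where N is the 2×2 nilpotent shift.

After assembling e^{tJ} and conjugating by P, we get:

e^{tM} =
  [2*t*exp(-3*t) + exp(-3*t), 0, -t*exp(-3*t)]
  [-2*t*exp(-3*t), exp(-3*t), t*exp(-3*t)]
  [4*t*exp(-3*t), 0, -2*t*exp(-3*t) + exp(-3*t)]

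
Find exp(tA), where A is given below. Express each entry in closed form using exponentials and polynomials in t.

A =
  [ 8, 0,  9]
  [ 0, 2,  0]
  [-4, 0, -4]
e^{tA} =
  [6*t*exp(2*t) + exp(2*t), 0, 9*t*exp(2*t)]
  [0, exp(2*t), 0]
  [-4*t*exp(2*t), 0, -6*t*exp(2*t) + exp(2*t)]

Strategy: write A = P · J · P⁻¹ where J is a Jordan canonical form, so e^{tA} = P · e^{tJ} · P⁻¹, and e^{tJ} can be computed block-by-block.

A has Jordan form
J =
  [2, 1, 0]
  [0, 2, 0]
  [0, 0, 2]
(up to reordering of blocks).

Per-block formulas:
  For a 1×1 block at λ = 2: exp(t · [2]) = [e^(2t)].
  For a 2×2 Jordan block J_2(2): exp(t · J_2(2)) = e^(2t)·(I + t·N), where N is the 2×2 nilpotent shift.

After assembling e^{tJ} and conjugating by P, we get:

e^{tA} =
  [6*t*exp(2*t) + exp(2*t), 0, 9*t*exp(2*t)]
  [0, exp(2*t), 0]
  [-4*t*exp(2*t), 0, -6*t*exp(2*t) + exp(2*t)]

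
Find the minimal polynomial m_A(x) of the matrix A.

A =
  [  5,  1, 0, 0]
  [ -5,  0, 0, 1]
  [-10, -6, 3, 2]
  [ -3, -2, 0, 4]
x^3 - 9*x^2 + 27*x - 27

The characteristic polynomial is χ_A(x) = (x - 3)^4, so the eigenvalues are known. The minimal polynomial is
  m_A(x) = Π_λ (x − λ)^{k_λ}
where k_λ is the size of the *largest* Jordan block for λ (equivalently, the smallest k with (A − λI)^k v = 0 for every generalised eigenvector v of λ).

  λ = 3: largest Jordan block has size 3, contributing (x − 3)^3

So m_A(x) = (x - 3)^3 = x^3 - 9*x^2 + 27*x - 27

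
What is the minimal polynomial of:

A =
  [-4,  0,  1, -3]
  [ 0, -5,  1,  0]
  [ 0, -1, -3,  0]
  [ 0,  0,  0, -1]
x^4 + 13*x^3 + 60*x^2 + 112*x + 64

The characteristic polynomial is χ_A(x) = (x + 1)*(x + 4)^3, so the eigenvalues are known. The minimal polynomial is
  m_A(x) = Π_λ (x − λ)^{k_λ}
where k_λ is the size of the *largest* Jordan block for λ (equivalently, the smallest k with (A − λI)^k v = 0 for every generalised eigenvector v of λ).

  λ = -4: largest Jordan block has size 3, contributing (x + 4)^3
  λ = -1: largest Jordan block has size 1, contributing (x + 1)

So m_A(x) = (x + 1)*(x + 4)^3 = x^4 + 13*x^3 + 60*x^2 + 112*x + 64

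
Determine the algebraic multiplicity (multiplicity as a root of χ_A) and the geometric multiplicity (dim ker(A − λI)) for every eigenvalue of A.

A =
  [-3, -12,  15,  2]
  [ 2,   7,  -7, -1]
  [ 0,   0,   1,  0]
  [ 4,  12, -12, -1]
λ = 1: alg = 4, geom = 2

Step 1 — factor the characteristic polynomial to read off the algebraic multiplicities:
  χ_A(x) = (x - 1)^4

Step 2 — compute geometric multiplicities via the rank-nullity identity g(λ) = n − rank(A − λI):
  rank(A − (1)·I) = 2, so dim ker(A − (1)·I) = n − 2 = 2

Summary:
  λ = 1: algebraic multiplicity = 4, geometric multiplicity = 2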